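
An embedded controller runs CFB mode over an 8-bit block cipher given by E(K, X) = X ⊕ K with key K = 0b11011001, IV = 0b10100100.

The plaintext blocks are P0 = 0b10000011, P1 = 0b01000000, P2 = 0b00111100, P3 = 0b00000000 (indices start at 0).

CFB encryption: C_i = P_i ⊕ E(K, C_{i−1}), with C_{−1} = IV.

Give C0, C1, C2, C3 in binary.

C0: E(K, 0b10100100) = 0b01111101; 0b10000011 ⊕ 0b01111101 = 0b11111110.
C1: E(K, 0b11111110) = 0b00100111; 0b01000000 ⊕ 0b00100111 = 0b01100111.
C2: E(K, 0b01100111) = 0b10111110; 0b00111100 ⊕ 0b10111110 = 0b10000010.
C3: E(K, 0b10000010) = 0b01011011; 0b00000000 ⊕ 0b01011011 = 0b01011011.

C0 = 0b11111110, C1 = 0b01100111, C2 = 0b10000010, C3 = 0b01011011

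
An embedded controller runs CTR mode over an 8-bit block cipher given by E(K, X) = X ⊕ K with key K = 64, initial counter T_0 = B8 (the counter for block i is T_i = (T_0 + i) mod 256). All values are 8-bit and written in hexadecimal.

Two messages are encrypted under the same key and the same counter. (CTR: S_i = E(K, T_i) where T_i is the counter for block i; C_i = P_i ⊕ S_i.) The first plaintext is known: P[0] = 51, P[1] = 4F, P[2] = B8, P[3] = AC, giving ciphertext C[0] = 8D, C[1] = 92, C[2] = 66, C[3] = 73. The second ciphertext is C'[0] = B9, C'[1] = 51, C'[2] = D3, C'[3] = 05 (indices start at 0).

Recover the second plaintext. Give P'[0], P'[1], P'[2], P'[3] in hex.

P'[0] = 65, P'[1] = 8C, P'[2] = 0D, P'[3] = DA

In CTR with a reused counter, both messages share the same keystream S_i, so C_i ⊕ C'_i = P_i ⊕ P'_i and thus P'_i = P_i ⊕ C_i ⊕ C'_i.
P'[0]: 51 ⊕ 8D ⊕ B9 = 65.
P'[1]: 4F ⊕ 92 ⊕ 51 = 8C.
P'[2]: B8 ⊕ 66 ⊕ D3 = 0D.
P'[3]: AC ⊕ 73 ⊕ 05 = DA.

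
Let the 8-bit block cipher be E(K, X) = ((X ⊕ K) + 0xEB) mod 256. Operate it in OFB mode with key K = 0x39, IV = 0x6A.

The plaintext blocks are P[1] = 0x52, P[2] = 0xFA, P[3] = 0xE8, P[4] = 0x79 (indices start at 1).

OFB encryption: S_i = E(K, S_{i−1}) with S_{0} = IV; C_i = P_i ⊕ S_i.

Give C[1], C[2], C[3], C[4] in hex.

C[1]: S = E(K, 0x6A) = 0x3E; 0x52 ⊕ 0x3E = 0x6C.
C[2]: S = E(K, 0x3E) = 0xF2; 0xFA ⊕ 0xF2 = 0x08.
C[3]: S = E(K, 0xF2) = 0xB6; 0xE8 ⊕ 0xB6 = 0x5E.
C[4]: S = E(K, 0xB6) = 0x7A; 0x79 ⊕ 0x7A = 0x03.

C[1] = 0x6C, C[2] = 0x08, C[3] = 0x5E, C[4] = 0x03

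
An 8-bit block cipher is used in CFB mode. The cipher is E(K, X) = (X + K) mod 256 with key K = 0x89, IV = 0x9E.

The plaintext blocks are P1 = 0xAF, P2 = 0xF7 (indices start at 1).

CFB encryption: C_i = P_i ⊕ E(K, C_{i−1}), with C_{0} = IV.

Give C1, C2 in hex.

C1 = 0x88, C2 = 0xE6

C1: E(K, 0x9E) = 0x27; 0xAF ⊕ 0x27 = 0x88.
C2: E(K, 0x88) = 0x11; 0xF7 ⊕ 0x11 = 0xE6.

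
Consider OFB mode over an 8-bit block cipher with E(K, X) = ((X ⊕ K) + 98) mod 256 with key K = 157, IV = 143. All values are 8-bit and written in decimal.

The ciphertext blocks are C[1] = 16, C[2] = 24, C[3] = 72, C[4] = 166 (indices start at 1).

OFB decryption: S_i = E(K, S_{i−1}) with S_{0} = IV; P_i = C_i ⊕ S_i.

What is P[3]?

P[3] = 112

P[1]: S = E(K, 143) = 116; 16 ⊕ 116 = 100.
P[2]: S = E(K, 116) = 75; 24 ⊕ 75 = 83.
P[3]: S = E(K, 75) = 56; 72 ⊕ 56 = 112.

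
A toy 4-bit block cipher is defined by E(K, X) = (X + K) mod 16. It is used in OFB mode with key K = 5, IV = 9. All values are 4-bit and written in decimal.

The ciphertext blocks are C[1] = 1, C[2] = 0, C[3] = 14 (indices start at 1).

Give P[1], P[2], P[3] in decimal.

OFB decryption: S_i = E(K, S_{i−1}) with S_{0} = IV; P_i = C_i ⊕ S_i.
P[1]: S = E(K, 9) = 14; 1 ⊕ 14 = 15.
P[2]: S = E(K, 14) = 3; 0 ⊕ 3 = 3.
P[3]: S = E(K, 3) = 8; 14 ⊕ 8 = 6.

P[1] = 15, P[2] = 3, P[3] = 6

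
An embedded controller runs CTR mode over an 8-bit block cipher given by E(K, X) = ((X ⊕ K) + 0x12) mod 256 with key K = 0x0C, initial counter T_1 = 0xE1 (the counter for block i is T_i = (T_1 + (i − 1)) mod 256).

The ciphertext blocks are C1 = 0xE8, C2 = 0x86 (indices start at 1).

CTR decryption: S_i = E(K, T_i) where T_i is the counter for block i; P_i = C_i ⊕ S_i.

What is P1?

P1: T = 0xE1, S = E(K, T) = 0xFF; 0xE8 ⊕ 0xFF = 0x17.

P1 = 0x17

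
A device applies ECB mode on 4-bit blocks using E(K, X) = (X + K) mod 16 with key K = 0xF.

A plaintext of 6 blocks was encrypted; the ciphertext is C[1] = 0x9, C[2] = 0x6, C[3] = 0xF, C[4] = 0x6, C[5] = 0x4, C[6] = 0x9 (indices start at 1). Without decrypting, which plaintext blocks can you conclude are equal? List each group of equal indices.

P[1] = P[6]; P[2] = P[4]

ECB encrypts each block independently with the same key, so equal ciphertext blocks imply equal plaintext blocks.
C[1] = C[6] = 0x9, so P[1] = P[6].
C[2] = C[4] = 0x6, so P[2] = P[4].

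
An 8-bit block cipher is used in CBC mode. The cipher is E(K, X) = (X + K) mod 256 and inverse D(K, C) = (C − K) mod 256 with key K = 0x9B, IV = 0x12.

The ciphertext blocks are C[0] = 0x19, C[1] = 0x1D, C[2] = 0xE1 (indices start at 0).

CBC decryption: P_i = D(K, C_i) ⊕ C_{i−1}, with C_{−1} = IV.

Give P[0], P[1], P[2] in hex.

P[0] = 0x6C, P[1] = 0x9B, P[2] = 0x5B

P[0]: D(K, 0x19) = 0x7E; 0x7E ⊕ 0x12 = 0x6C.
P[1]: D(K, 0x1D) = 0x82; 0x82 ⊕ 0x19 = 0x9B.
P[2]: D(K, 0xE1) = 0x46; 0x46 ⊕ 0x1D = 0x5B.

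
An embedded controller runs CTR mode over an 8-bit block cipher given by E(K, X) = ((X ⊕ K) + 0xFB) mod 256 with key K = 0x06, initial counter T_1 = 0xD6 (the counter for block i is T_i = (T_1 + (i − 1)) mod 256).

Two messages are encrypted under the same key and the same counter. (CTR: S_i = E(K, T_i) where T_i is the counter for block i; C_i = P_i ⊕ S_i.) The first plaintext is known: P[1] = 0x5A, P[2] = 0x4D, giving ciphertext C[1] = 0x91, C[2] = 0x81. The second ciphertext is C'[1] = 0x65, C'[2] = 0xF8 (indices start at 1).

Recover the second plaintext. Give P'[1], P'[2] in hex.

P'[1] = 0xAE, P'[2] = 0x34

In CTR with a reused counter, both messages share the same keystream S_i, so C_i ⊕ C'_i = P_i ⊕ P'_i and thus P'_i = P_i ⊕ C_i ⊕ C'_i.
P'[1]: 0x5A ⊕ 0x91 ⊕ 0x65 = 0xAE.
P'[2]: 0x4D ⊕ 0x81 ⊕ 0xF8 = 0x34.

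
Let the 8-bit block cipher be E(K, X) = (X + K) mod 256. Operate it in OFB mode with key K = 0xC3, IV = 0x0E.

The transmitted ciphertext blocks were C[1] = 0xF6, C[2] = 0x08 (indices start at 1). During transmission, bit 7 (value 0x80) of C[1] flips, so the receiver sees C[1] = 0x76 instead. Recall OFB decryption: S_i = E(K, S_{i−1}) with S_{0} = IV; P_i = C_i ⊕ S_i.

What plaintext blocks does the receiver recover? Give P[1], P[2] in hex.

P[1] = 0xA7, P[2] = 0x9C

Only C[1] changed, to 0x76. In OFB, a change in C_i flips the same bit in P_i only; the keystream is unaffected. Decrypting the received ciphertext:
P[1]: S = E(K, 0x0E) = 0xD1; 0x76 ⊕ 0xD1 = 0xA7.
P[2]: S = E(K, 0xD1) = 0x94; 0x08 ⊕ 0x94 = 0x9C.
Blocks that differ from the original plaintext: P[1].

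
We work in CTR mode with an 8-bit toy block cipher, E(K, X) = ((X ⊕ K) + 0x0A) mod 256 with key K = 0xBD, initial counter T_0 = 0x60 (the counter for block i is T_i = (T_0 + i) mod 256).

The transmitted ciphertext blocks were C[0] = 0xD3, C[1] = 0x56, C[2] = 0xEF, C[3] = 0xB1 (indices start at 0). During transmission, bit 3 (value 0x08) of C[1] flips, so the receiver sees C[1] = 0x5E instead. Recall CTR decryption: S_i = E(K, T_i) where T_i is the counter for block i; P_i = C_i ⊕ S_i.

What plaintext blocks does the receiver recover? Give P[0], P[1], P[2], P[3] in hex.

P[0] = 0x34, P[1] = 0xB8, P[2] = 0x06, P[3] = 0x59

Only C[1] changed, to 0x5E. In CTR, a change in C_i flips the same bit in P_i only; the keystream is unaffected. Decrypting the received ciphertext:
P[0]: T = 0x60, S = E(K, T) = 0xE7; 0xD3 ⊕ 0xE7 = 0x34.
P[1]: T = 0x61, S = E(K, T) = 0xE6; 0x5E ⊕ 0xE6 = 0xB8.
P[2]: T = 0x62, S = E(K, T) = 0xE9; 0xEF ⊕ 0xE9 = 0x06.
P[3]: T = 0x63, S = E(K, T) = 0xE8; 0xB1 ⊕ 0xE8 = 0x59.
Blocks that differ from the original plaintext: P[1].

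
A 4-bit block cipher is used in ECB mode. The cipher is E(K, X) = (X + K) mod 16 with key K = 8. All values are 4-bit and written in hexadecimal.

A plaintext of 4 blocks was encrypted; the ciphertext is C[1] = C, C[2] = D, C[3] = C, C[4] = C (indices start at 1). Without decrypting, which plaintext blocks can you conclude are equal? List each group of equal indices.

P[1] = P[3] = P[4]

ECB encrypts each block independently with the same key, so equal ciphertext blocks imply equal plaintext blocks.
C[1] = C[3] = C[4] = C, so P[1] = P[3] = P[4].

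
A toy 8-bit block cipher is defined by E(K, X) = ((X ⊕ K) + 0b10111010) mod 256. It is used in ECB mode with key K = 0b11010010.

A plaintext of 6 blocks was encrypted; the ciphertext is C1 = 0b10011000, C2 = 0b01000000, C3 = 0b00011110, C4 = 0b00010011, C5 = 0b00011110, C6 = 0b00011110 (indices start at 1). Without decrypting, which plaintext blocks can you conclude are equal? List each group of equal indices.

ECB encrypts each block independently with the same key, so equal ciphertext blocks imply equal plaintext blocks.
C3 = C5 = C6 = 0b00011110, so P3 = P5 = P6.

P3 = P5 = P6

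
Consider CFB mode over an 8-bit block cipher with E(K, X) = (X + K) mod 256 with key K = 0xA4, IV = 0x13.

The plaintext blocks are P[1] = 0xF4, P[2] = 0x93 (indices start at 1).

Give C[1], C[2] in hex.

CFB encryption: C_i = P_i ⊕ E(K, C_{i−1}), with C_{0} = IV.
C[1]: E(K, 0x13) = 0xB7; 0xF4 ⊕ 0xB7 = 0x43.
C[2]: E(K, 0x43) = 0xE7; 0x93 ⊕ 0xE7 = 0x74.

C[1] = 0x43, C[2] = 0x74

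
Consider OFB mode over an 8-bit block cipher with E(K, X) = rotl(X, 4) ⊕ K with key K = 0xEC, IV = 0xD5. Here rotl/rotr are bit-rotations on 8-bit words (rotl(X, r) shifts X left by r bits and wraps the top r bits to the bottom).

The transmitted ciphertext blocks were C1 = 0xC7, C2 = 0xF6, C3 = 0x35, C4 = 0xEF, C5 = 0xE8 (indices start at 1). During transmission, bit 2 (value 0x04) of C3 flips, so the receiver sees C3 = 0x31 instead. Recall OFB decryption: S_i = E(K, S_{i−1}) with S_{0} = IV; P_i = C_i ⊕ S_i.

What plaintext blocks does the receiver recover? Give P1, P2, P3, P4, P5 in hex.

P1 = 0x76, P2 = 0x01, P3 = 0xA2, P4 = 0x3A, P5 = 0x59

Only C3 changed, to 0x31. In OFB, a change in C_i flips the same bit in P_i only; the keystream is unaffected. Decrypting the received ciphertext:
P1: S = E(K, 0xD5) = 0xB1; 0xC7 ⊕ 0xB1 = 0x76.
P2: S = E(K, 0xB1) = 0xF7; 0xF6 ⊕ 0xF7 = 0x01.
P3: S = E(K, 0xF7) = 0x93; 0x31 ⊕ 0x93 = 0xA2.
P4: S = E(K, 0x93) = 0xD5; 0xEF ⊕ 0xD5 = 0x3A.
P5: S = E(K, 0xD5) = 0xB1; 0xE8 ⊕ 0xB1 = 0x59.
Blocks that differ from the original plaintext: P3.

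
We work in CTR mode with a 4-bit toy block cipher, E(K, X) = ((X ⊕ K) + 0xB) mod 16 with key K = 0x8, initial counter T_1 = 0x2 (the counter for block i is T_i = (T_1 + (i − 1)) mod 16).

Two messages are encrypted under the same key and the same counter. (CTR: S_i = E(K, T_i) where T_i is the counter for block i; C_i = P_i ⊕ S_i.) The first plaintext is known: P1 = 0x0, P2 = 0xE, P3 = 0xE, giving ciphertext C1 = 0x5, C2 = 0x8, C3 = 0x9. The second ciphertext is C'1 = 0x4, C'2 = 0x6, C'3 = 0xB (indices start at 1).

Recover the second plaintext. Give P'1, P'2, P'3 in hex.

P'1 = 0x1, P'2 = 0x0, P'3 = 0xC

In CTR with a reused counter, both messages share the same keystream S_i, so C_i ⊕ C'_i = P_i ⊕ P'_i and thus P'_i = P_i ⊕ C_i ⊕ C'_i.
P'1: 0x0 ⊕ 0x5 ⊕ 0x4 = 0x1.
P'2: 0xE ⊕ 0x8 ⊕ 0x6 = 0x0.
P'3: 0xE ⊕ 0x9 ⊕ 0xB = 0xC.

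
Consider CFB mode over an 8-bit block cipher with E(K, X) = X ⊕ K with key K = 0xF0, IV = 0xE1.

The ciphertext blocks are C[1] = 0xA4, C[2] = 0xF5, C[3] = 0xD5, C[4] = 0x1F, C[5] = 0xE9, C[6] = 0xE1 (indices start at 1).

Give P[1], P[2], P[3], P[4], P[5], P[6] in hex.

CFB decryption: P_i = C_i ⊕ E(K, C_{i−1}), with C_{0} = IV.
P[1]: E(K, 0xE1) = 0x11; 0xA4 ⊕ 0x11 = 0xB5.
P[2]: E(K, 0xA4) = 0x54; 0xF5 ⊕ 0x54 = 0xA1.
P[3]: E(K, 0xF5) = 0x05; 0xD5 ⊕ 0x05 = 0xD0.
P[4]: E(K, 0xD5) = 0x25; 0x1F ⊕ 0x25 = 0x3A.
P[5]: E(K, 0x1F) = 0xEF; 0xE9 ⊕ 0xEF = 0x06.
P[6]: E(K, 0xE9) = 0x19; 0xE1 ⊕ 0x19 = 0xF8.

P[1] = 0xB5, P[2] = 0xA1, P[3] = 0xD0, P[4] = 0x3A, P[5] = 0x06, P[6] = 0xF8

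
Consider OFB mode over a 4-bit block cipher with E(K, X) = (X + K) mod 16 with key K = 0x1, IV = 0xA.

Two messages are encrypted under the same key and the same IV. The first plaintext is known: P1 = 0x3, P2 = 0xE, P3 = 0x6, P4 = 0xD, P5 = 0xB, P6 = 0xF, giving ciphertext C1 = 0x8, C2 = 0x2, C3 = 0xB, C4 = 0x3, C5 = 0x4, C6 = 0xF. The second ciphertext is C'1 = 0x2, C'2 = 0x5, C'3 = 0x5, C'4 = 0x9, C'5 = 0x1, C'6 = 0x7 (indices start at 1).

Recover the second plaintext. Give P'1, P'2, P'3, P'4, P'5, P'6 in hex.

P'1 = 0x9, P'2 = 0x9, P'3 = 0x8, P'4 = 0x7, P'5 = 0xE, P'6 = 0x7

In OFB with a reused IV, both messages share the same keystream S_i, so C_i ⊕ C'_i = P_i ⊕ P'_i and thus P'_i = P_i ⊕ C_i ⊕ C'_i.
P'1: 0x3 ⊕ 0x8 ⊕ 0x2 = 0x9.
P'2: 0xE ⊕ 0x2 ⊕ 0x5 = 0x9.
P'3: 0x6 ⊕ 0xB ⊕ 0x5 = 0x8.
P'4: 0xD ⊕ 0x3 ⊕ 0x9 = 0x7.
P'5: 0xB ⊕ 0x4 ⊕ 0x1 = 0xE.
P'6: 0xF ⊕ 0xF ⊕ 0x7 = 0x7.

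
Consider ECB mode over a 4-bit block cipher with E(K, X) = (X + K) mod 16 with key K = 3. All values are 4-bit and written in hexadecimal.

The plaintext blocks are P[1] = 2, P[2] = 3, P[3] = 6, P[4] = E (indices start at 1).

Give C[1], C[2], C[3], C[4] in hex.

C[1] = 5, C[2] = 6, C[3] = 9, C[4] = 1

ECB encryption: C_i = E(K, P_i).
C[1]: E(K, 2) = 5.
C[2]: E(K, 3) = 6.
C[3]: E(K, 6) = 9.
C[4]: E(K, E) = 1.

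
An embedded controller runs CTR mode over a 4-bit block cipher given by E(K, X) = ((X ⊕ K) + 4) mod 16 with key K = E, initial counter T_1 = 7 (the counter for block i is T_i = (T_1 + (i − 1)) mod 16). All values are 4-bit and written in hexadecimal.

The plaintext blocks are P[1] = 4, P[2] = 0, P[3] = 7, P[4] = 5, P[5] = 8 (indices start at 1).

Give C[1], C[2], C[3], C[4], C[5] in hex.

CTR encryption: S_i = E(K, T_i) where T_i is the counter for block i; C_i = P_i ⊕ S_i.
C[1]: T = 7, S = E(K, T) = D; 4 ⊕ D = 9.
C[2]: T = 8, S = E(K, T) = A; 0 ⊕ A = A.
C[3]: T = 9, S = E(K, T) = B; 7 ⊕ B = C.
C[4]: T = A, S = E(K, T) = 8; 5 ⊕ 8 = D.
C[5]: T = B, S = E(K, T) = 9; 8 ⊕ 9 = 1.

C[1] = 9, C[2] = A, C[3] = C, C[4] = D, C[5] = 1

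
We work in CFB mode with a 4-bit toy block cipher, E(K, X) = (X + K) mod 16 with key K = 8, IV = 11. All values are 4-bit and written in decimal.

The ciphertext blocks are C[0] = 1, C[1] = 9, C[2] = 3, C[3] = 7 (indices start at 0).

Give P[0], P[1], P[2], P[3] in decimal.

CFB decryption: P_i = C_i ⊕ E(K, C_{i−1}), with C_{−1} = IV.
P[0]: E(K, 11) = 3; 1 ⊕ 3 = 2.
P[1]: E(K, 1) = 9; 9 ⊕ 9 = 0.
P[2]: E(K, 9) = 1; 3 ⊕ 1 = 2.
P[3]: E(K, 3) = 11; 7 ⊕ 11 = 12.

P[0] = 2, P[1] = 0, P[2] = 2, P[3] = 12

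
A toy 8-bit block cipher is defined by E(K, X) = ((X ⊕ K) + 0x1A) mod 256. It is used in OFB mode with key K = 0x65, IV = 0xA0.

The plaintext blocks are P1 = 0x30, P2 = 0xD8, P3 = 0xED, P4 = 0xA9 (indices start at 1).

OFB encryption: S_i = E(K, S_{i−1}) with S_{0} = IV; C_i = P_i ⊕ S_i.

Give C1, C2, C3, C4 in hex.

C1: S = E(K, 0xA0) = 0xDF; 0x30 ⊕ 0xDF = 0xEF.
C2: S = E(K, 0xDF) = 0xD4; 0xD8 ⊕ 0xD4 = 0x0C.
C3: S = E(K, 0xD4) = 0xCB; 0xED ⊕ 0xCB = 0x26.
C4: S = E(K, 0xCB) = 0xC8; 0xA9 ⊕ 0xC8 = 0x61.

C1 = 0xEF, C2 = 0x0C, C3 = 0x26, C4 = 0x61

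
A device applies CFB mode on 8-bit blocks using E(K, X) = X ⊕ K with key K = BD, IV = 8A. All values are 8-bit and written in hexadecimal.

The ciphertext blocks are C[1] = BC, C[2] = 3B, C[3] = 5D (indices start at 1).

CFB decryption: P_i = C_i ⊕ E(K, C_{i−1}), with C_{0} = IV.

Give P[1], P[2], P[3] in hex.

P[1]: E(K, 8A) = 37; BC ⊕ 37 = 8B.
P[2]: E(K, BC) = 01; 3B ⊕ 01 = 3A.
P[3]: E(K, 3B) = 86; 5D ⊕ 86 = DB.

P[1] = 8B, P[2] = 3A, P[3] = DB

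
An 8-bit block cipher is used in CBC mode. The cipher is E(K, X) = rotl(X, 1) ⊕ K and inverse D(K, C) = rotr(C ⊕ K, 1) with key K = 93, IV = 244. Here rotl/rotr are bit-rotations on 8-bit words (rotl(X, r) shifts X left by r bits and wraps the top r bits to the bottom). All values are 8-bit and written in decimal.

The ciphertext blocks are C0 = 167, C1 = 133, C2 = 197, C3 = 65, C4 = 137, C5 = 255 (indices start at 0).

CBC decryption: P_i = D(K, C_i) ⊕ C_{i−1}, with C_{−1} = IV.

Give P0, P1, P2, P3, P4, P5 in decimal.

P0 = 137, P1 = 203, P2 = 201, P3 = 203, P4 = 43, P5 = 216

P0: D(K, 167) = 125; 125 ⊕ 244 = 137.
P1: D(K, 133) = 108; 108 ⊕ 167 = 203.
P2: D(K, 197) = 76; 76 ⊕ 133 = 201.
P3: D(K, 65) = 14; 14 ⊕ 197 = 203.
P4: D(K, 137) = 106; 106 ⊕ 65 = 43.
P5: D(K, 255) = 81; 81 ⊕ 137 = 216.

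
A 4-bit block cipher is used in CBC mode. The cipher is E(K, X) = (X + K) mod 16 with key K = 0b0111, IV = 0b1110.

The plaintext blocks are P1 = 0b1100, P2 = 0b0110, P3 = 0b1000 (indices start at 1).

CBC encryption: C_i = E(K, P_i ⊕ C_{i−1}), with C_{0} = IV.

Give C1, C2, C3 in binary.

C1: P1 ⊕ 0b1110 = 0b0010; E(K, 0b0010) = 0b1001.
C2: P2 ⊕ 0b1001 = 0b1111; E(K, 0b1111) = 0b0110.
C3: P3 ⊕ 0b0110 = 0b1110; E(K, 0b1110) = 0b0101.

C1 = 0b1001, C2 = 0b0110, C3 = 0b0101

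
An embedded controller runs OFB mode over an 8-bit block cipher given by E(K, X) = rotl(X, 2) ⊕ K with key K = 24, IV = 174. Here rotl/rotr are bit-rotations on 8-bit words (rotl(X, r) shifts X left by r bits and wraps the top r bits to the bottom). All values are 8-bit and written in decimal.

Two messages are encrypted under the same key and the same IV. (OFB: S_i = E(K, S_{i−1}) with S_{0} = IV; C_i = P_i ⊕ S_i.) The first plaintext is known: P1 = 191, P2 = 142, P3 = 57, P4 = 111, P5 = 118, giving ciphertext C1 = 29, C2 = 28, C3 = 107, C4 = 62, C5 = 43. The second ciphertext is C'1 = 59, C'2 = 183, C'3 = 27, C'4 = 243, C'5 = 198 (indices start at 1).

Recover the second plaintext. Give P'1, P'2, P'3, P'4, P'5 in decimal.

In OFB with a reused IV, both messages share the same keystream S_i, so C_i ⊕ C'_i = P_i ⊕ P'_i and thus P'_i = P_i ⊕ C_i ⊕ C'_i.
P'1: 191 ⊕ 29 ⊕ 59 = 153.
P'2: 142 ⊕ 28 ⊕ 183 = 37.
P'3: 57 ⊕ 107 ⊕ 27 = 73.
P'4: 111 ⊕ 62 ⊕ 243 = 162.
P'5: 118 ⊕ 43 ⊕ 198 = 155.

P'1 = 153, P'2 = 37, P'3 = 73, P'4 = 162, P'5 = 155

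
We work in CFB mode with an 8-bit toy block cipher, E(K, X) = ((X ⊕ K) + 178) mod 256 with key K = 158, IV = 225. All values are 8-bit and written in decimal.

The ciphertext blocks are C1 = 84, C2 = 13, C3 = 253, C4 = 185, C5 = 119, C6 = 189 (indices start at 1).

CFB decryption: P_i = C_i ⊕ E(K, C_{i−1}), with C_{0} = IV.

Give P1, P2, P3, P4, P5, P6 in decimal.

P1: E(K, 225) = 49; 84 ⊕ 49 = 101.
P2: E(K, 84) = 124; 13 ⊕ 124 = 113.
P3: E(K, 13) = 69; 253 ⊕ 69 = 184.
P4: E(K, 253) = 21; 185 ⊕ 21 = 172.
P5: E(K, 185) = 217; 119 ⊕ 217 = 174.
P6: E(K, 119) = 155; 189 ⊕ 155 = 38.

P1 = 101, P2 = 113, P3 = 184, P4 = 172, P5 = 174, P6 = 38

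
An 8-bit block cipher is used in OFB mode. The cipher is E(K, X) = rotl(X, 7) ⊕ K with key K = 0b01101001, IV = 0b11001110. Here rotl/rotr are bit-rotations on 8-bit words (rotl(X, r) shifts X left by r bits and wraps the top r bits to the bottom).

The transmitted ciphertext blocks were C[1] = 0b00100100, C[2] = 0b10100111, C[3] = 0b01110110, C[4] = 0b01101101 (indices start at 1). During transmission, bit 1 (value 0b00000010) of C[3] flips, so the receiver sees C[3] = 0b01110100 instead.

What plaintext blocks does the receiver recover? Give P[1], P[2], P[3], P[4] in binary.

P[1] = 0b00101010, P[2] = 0b11001001, P[3] = 0b00101010, P[4] = 0b00101011

OFB decryption: S_i = E(K, S_{i−1}) with S_{0} = IV; P_i = C_i ⊕ S_i.
Only C[3] changed, to 0b01110100. In OFB, a change in C_i flips the same bit in P_i only; the keystream is unaffected. Decrypting the received ciphertext:
P[1]: S = E(K, 0b11001110) = 0b00001110; 0b00100100 ⊕ 0b00001110 = 0b00101010.
P[2]: S = E(K, 0b00001110) = 0b01101110; 0b10100111 ⊕ 0b01101110 = 0b11001001.
P[3]: S = E(K, 0b01101110) = 0b01011110; 0b01110100 ⊕ 0b01011110 = 0b00101010.
P[4]: S = E(K, 0b01011110) = 0b01000110; 0b01101101 ⊕ 0b01000110 = 0b00101011.
Blocks that differ from the original plaintext: P[3].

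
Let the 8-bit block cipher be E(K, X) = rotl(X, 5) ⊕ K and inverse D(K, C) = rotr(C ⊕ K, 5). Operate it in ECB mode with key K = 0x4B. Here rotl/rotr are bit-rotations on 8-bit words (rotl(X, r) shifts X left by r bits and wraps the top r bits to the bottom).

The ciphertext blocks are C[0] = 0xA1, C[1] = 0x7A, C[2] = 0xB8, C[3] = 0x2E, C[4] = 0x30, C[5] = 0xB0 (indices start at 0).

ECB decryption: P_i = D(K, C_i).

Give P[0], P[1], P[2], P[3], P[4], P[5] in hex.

P[0] = 0x57, P[1] = 0x89, P[2] = 0x9F, P[3] = 0x2B, P[4] = 0xDB, P[5] = 0xDF

P[0]: D(K, 0xA1) = 0x57.
P[1]: D(K, 0x7A) = 0x89.
P[2]: D(K, 0xB8) = 0x9F.
P[3]: D(K, 0x2E) = 0x2B.
P[4]: D(K, 0x30) = 0xDB.
P[5]: D(K, 0xB0) = 0xDF.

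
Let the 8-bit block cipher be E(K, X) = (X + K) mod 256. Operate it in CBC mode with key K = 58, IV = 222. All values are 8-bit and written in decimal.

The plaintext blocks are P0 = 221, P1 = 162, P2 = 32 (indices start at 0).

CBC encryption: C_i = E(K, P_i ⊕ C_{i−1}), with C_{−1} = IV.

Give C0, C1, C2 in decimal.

C0: P0 ⊕ 222 = 3; E(K, 3) = 61.
C1: P1 ⊕ 61 = 159; E(K, 159) = 217.
C2: P2 ⊕ 217 = 249; E(K, 249) = 51.

C0 = 61, C1 = 217, C2 = 51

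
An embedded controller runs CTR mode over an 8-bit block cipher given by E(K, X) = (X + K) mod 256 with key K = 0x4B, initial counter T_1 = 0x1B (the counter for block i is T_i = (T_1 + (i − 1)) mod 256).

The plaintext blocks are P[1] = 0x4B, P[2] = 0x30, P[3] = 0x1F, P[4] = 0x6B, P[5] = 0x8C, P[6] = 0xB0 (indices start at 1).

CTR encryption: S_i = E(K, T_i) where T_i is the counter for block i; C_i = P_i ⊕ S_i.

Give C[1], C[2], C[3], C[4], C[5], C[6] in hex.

C[1]: T = 0x1B, S = E(K, T) = 0x66; 0x4B ⊕ 0x66 = 0x2D.
C[2]: T = 0x1C, S = E(K, T) = 0x67; 0x30 ⊕ 0x67 = 0x57.
C[3]: T = 0x1D, S = E(K, T) = 0x68; 0x1F ⊕ 0x68 = 0x77.
C[4]: T = 0x1E, S = E(K, T) = 0x69; 0x6B ⊕ 0x69 = 0x02.
C[5]: T = 0x1F, S = E(K, T) = 0x6A; 0x8C ⊕ 0x6A = 0xE6.
C[6]: T = 0x20, S = E(K, T) = 0x6B; 0xB0 ⊕ 0x6B = 0xDB.

C[1] = 0x2D, C[2] = 0x57, C[3] = 0x77, C[4] = 0x02, C[5] = 0xE6, C[6] = 0xDB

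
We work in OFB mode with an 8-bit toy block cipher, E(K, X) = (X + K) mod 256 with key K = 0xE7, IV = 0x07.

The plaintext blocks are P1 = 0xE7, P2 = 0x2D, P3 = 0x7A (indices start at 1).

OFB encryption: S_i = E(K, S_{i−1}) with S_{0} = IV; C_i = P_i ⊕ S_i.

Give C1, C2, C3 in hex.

C1 = 0x09, C2 = 0xF8, C3 = 0xC6

C1: S = E(K, 0x07) = 0xEE; 0xE7 ⊕ 0xEE = 0x09.
C2: S = E(K, 0xEE) = 0xD5; 0x2D ⊕ 0xD5 = 0xF8.
C3: S = E(K, 0xD5) = 0xBC; 0x7A ⊕ 0xBC = 0xC6.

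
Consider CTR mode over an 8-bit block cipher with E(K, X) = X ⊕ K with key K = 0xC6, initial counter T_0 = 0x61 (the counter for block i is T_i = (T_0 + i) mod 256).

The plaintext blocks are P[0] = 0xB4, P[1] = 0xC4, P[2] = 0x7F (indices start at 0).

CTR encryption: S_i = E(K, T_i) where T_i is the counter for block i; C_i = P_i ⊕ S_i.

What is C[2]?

C[0]: T = 0x61, S = E(K, T) = 0xA7; 0xB4 ⊕ 0xA7 = 0x13.
C[1]: T = 0x62, S = E(K, T) = 0xA4; 0xC4 ⊕ 0xA4 = 0x60.
C[2]: T = 0x63, S = E(K, T) = 0xA5; 0x7F ⊕ 0xA5 = 0xDA.

C[2] = 0xDA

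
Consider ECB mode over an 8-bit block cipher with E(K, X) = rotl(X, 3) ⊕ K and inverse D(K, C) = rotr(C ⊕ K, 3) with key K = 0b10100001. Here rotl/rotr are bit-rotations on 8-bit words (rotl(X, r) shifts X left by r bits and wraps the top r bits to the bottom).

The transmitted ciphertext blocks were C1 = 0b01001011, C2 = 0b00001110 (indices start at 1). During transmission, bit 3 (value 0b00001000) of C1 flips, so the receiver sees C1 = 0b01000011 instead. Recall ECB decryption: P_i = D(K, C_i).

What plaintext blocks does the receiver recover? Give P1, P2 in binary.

Only C1 changed, to 0b01000011. In ECB, a change in C_i affects only P_i. Decrypting the received ciphertext:
P1: D(K, 0b01000011) = 0b01011100.
P2: D(K, 0b00001110) = 0b11110101.
Blocks that differ from the original plaintext: P1.

P1 = 0b01011100, P2 = 0b11110101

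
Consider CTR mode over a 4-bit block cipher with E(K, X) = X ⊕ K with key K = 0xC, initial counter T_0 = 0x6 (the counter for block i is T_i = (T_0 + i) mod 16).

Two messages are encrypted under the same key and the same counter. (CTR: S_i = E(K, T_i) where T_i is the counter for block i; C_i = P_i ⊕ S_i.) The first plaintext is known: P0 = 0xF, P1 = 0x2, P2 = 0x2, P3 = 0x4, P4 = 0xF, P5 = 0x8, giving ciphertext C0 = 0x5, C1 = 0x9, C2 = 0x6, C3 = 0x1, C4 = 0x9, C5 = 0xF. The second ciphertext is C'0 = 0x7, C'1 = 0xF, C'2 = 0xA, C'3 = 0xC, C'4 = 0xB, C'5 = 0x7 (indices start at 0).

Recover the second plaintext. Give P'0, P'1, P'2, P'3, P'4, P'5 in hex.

P'0 = 0xD, P'1 = 0x4, P'2 = 0xE, P'3 = 0x9, P'4 = 0xD, P'5 = 0x0

In CTR with a reused counter, both messages share the same keystream S_i, so C_i ⊕ C'_i = P_i ⊕ P'_i and thus P'_i = P_i ⊕ C_i ⊕ C'_i.
P'0: 0xF ⊕ 0x5 ⊕ 0x7 = 0xD.
P'1: 0x2 ⊕ 0x9 ⊕ 0xF = 0x4.
P'2: 0x2 ⊕ 0x6 ⊕ 0xA = 0xE.
P'3: 0x4 ⊕ 0x1 ⊕ 0xC = 0x9.
P'4: 0xF ⊕ 0x9 ⊕ 0xB = 0xD.
P'5: 0x8 ⊕ 0xF ⊕ 0x7 = 0x0.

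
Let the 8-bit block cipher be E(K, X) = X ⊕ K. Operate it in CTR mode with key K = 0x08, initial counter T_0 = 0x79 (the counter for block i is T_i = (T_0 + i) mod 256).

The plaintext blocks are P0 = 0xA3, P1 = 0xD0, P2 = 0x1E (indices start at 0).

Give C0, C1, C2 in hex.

CTR encryption: S_i = E(K, T_i) where T_i is the counter for block i; C_i = P_i ⊕ S_i.
C0: T = 0x79, S = E(K, T) = 0x71; 0xA3 ⊕ 0x71 = 0xD2.
C1: T = 0x7A, S = E(K, T) = 0x72; 0xD0 ⊕ 0x72 = 0xA2.
C2: T = 0x7B, S = E(K, T) = 0x73; 0x1E ⊕ 0x73 = 0x6D.

C0 = 0xD2, C1 = 0xA2, C2 = 0x6D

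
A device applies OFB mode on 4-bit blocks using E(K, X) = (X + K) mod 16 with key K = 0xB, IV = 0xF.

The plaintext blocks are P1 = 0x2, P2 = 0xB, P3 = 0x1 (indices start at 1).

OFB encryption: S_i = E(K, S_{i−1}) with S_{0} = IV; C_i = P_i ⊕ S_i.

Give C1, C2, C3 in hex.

C1: S = E(K, 0xF) = 0xA; 0x2 ⊕ 0xA = 0x8.
C2: S = E(K, 0xA) = 0x5; 0xB ⊕ 0x5 = 0xE.
C3: S = E(K, 0x5) = 0x0; 0x1 ⊕ 0x0 = 0x1.

C1 = 0x8, C2 = 0xE, C3 = 0x1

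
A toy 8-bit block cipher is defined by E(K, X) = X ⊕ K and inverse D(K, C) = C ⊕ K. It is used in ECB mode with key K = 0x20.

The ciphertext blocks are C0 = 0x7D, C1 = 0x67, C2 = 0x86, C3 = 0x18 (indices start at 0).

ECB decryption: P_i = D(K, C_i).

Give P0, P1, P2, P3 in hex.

P0 = 0x5D, P1 = 0x47, P2 = 0xA6, P3 = 0x38

P0: D(K, 0x7D) = 0x5D.
P1: D(K, 0x67) = 0x47.
P2: D(K, 0x86) = 0xA6.
P3: D(K, 0x18) = 0x38.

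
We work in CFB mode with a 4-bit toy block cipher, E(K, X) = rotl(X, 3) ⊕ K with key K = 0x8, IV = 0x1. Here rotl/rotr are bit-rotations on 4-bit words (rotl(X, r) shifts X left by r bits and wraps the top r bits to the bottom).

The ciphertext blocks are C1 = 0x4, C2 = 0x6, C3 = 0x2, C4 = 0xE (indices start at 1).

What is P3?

CFB decryption: P_i = C_i ⊕ E(K, C_{i−1}), with C_{0} = IV.
P3: E(K, 0x6) = 0xB; 0x2 ⊕ 0xB = 0x9.

P3 = 0x9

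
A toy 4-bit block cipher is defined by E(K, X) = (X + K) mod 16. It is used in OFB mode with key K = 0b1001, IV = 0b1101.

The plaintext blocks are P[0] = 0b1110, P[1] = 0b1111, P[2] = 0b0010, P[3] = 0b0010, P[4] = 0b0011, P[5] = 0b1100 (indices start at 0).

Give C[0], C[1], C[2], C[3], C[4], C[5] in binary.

C[0] = 0b1000, C[1] = 0b0000, C[2] = 0b1010, C[3] = 0b0011, C[4] = 0b1001, C[5] = 0b1111

OFB encryption: S_i = E(K, S_{i−1}) with S_{−1} = IV; C_i = P_i ⊕ S_i.
C[0]: S = E(K, 0b1101) = 0b0110; 0b1110 ⊕ 0b0110 = 0b1000.
C[1]: S = E(K, 0b0110) = 0b1111; 0b1111 ⊕ 0b1111 = 0b0000.
C[2]: S = E(K, 0b1111) = 0b1000; 0b0010 ⊕ 0b1000 = 0b1010.
C[3]: S = E(K, 0b1000) = 0b0001; 0b0010 ⊕ 0b0001 = 0b0011.
C[4]: S = E(K, 0b0001) = 0b1010; 0b0011 ⊕ 0b1010 = 0b1001.
C[5]: S = E(K, 0b1010) = 0b0011; 0b1100 ⊕ 0b0011 = 0b1111.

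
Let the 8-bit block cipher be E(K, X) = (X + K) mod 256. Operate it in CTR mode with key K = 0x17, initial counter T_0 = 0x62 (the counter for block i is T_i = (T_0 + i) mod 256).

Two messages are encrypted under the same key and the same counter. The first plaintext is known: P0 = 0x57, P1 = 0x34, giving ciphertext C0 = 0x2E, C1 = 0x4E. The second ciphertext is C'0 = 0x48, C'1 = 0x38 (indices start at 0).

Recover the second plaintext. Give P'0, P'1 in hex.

P'0 = 0x31, P'1 = 0x42

In CTR with a reused counter, both messages share the same keystream S_i, so C_i ⊕ C'_i = P_i ⊕ P'_i and thus P'_i = P_i ⊕ C_i ⊕ C'_i.
P'0: 0x57 ⊕ 0x2E ⊕ 0x48 = 0x31.
P'1: 0x34 ⊕ 0x4E ⊕ 0x38 = 0x42.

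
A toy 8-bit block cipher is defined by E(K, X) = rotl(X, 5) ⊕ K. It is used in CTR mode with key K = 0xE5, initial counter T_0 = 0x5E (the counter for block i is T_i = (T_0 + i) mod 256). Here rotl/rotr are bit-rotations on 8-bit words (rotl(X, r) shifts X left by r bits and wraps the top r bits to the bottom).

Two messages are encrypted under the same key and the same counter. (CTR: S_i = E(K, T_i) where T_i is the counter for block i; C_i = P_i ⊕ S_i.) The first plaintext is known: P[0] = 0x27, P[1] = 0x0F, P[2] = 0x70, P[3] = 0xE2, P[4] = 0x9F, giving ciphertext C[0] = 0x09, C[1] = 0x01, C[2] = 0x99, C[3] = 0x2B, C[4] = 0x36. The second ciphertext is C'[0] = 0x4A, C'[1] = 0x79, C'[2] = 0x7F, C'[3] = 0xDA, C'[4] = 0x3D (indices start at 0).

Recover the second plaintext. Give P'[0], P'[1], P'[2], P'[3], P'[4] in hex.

In CTR with a reused counter, both messages share the same keystream S_i, so C_i ⊕ C'_i = P_i ⊕ P'_i and thus P'_i = P_i ⊕ C_i ⊕ C'_i.
P'[0]: 0x27 ⊕ 0x09 ⊕ 0x4A = 0x64.
P'[1]: 0x0F ⊕ 0x01 ⊕ 0x79 = 0x77.
P'[2]: 0x70 ⊕ 0x99 ⊕ 0x7F = 0x96.
P'[3]: 0xE2 ⊕ 0x2B ⊕ 0xDA = 0x13.
P'[4]: 0x9F ⊕ 0x36 ⊕ 0x3D = 0x94.

P'[0] = 0x64, P'[1] = 0x77, P'[2] = 0x96, P'[3] = 0x13, P'[4] = 0x94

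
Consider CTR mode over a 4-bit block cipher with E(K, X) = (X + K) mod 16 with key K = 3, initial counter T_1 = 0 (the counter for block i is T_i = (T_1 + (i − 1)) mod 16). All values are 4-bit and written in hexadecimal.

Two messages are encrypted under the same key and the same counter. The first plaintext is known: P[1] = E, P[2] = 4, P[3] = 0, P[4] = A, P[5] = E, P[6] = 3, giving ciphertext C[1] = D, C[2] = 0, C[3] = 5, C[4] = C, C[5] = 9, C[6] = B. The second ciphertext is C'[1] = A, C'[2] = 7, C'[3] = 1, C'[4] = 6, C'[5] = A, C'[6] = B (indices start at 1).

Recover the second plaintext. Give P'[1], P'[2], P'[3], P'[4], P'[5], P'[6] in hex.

In CTR with a reused counter, both messages share the same keystream S_i, so C_i ⊕ C'_i = P_i ⊕ P'_i and thus P'_i = P_i ⊕ C_i ⊕ C'_i.
P'[1]: E ⊕ D ⊕ A = 9.
P'[2]: 4 ⊕ 0 ⊕ 7 = 3.
P'[3]: 0 ⊕ 5 ⊕ 1 = 4.
P'[4]: A ⊕ C ⊕ 6 = 0.
P'[5]: E ⊕ 9 ⊕ A = D.
P'[6]: 3 ⊕ B ⊕ B = 3.

P'[1] = 9, P'[2] = 3, P'[3] = 4, P'[4] = 0, P'[5] = D, P'[6] = 3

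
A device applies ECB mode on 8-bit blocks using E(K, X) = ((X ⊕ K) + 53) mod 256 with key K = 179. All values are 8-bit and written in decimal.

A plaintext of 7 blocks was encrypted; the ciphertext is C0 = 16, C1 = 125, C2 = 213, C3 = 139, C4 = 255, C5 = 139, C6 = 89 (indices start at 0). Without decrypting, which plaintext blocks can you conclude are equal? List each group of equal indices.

ECB encrypts each block independently with the same key, so equal ciphertext blocks imply equal plaintext blocks.
C3 = C5 = 139, so P3 = P5.

P3 = P5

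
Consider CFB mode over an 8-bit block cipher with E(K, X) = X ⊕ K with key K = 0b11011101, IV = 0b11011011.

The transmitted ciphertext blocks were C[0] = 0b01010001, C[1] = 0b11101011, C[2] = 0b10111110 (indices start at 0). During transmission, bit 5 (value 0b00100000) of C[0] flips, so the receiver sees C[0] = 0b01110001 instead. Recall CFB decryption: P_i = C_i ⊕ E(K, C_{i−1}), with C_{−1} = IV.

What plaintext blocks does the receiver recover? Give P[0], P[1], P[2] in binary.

Only C[0] changed, to 0b01110001. In CFB, a change in C_i flips the same bit in P_i and garbles P_{i+1}. Decrypting the received ciphertext:
P[0]: E(K, 0b11011011) = 0b00000110; 0b01110001 ⊕ 0b00000110 = 0b01110111.
P[1]: E(K, 0b01110001) = 0b10101100; 0b11101011 ⊕ 0b10101100 = 0b01000111.
P[2]: E(K, 0b11101011) = 0b00110110; 0b10111110 ⊕ 0b00110110 = 0b10001000.
Blocks that differ from the original plaintext: P[0], P[1].

P[0] = 0b01110111, P[1] = 0b01000111, P[2] = 0b10001000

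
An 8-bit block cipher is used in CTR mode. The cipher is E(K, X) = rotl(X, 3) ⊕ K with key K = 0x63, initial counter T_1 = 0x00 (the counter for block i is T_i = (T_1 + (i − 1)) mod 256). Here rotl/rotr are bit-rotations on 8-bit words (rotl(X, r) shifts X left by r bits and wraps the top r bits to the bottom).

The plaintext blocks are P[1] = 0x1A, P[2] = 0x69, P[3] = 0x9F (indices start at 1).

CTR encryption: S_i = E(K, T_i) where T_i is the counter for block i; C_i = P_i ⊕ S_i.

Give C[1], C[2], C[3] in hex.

C[1] = 0x79, C[2] = 0x02, C[3] = 0xEC

C[1]: T = 0x00, S = E(K, T) = 0x63; 0x1A ⊕ 0x63 = 0x79.
C[2]: T = 0x01, S = E(K, T) = 0x6B; 0x69 ⊕ 0x6B = 0x02.
C[3]: T = 0x02, S = E(K, T) = 0x73; 0x9F ⊕ 0x73 = 0xEC.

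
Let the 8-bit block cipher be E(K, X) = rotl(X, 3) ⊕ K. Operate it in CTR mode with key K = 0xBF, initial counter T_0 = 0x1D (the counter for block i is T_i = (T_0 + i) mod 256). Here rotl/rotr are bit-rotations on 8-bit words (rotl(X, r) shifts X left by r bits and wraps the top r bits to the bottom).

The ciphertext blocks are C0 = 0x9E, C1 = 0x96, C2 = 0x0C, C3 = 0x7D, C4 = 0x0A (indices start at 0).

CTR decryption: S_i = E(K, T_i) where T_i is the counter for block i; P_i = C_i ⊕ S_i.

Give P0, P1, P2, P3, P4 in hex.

P0 = 0xC9, P1 = 0xD9, P2 = 0x4B, P3 = 0xC3, P4 = 0xBC

P0: T = 0x1D, S = E(K, T) = 0x57; 0x9E ⊕ 0x57 = 0xC9.
P1: T = 0x1E, S = E(K, T) = 0x4F; 0x96 ⊕ 0x4F = 0xD9.
P2: T = 0x1F, S = E(K, T) = 0x47; 0x0C ⊕ 0x47 = 0x4B.
P3: T = 0x20, S = E(K, T) = 0xBE; 0x7D ⊕ 0xBE = 0xC3.
P4: T = 0x21, S = E(K, T) = 0xB6; 0x0A ⊕ 0xB6 = 0xBC.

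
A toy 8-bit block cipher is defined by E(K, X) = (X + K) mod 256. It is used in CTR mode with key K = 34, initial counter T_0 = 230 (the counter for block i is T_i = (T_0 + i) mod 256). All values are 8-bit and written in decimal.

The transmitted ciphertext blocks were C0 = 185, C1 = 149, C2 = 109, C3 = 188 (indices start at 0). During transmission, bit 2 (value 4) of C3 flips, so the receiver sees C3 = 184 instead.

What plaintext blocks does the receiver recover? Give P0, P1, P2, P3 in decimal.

P0 = 177, P1 = 156, P2 = 103, P3 = 179

CTR decryption: S_i = E(K, T_i) where T_i is the counter for block i; P_i = C_i ⊕ S_i.
Only C3 changed, to 184. In CTR, a change in C_i flips the same bit in P_i only; the keystream is unaffected. Decrypting the received ciphertext:
P0: T = 230, S = E(K, T) = 8; 185 ⊕ 8 = 177.
P1: T = 231, S = E(K, T) = 9; 149 ⊕ 9 = 156.
P2: T = 232, S = E(K, T) = 10; 109 ⊕ 10 = 103.
P3: T = 233, S = E(K, T) = 11; 184 ⊕ 11 = 179.
Blocks that differ from the original plaintext: P3.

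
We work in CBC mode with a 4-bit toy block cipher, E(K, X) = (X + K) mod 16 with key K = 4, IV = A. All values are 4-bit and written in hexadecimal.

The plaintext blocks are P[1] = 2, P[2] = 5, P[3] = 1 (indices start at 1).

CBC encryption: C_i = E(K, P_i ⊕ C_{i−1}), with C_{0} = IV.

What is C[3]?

C[1]: P[1] ⊕ A = 8; E(K, 8) = C.
C[2]: P[2] ⊕ C = 9; E(K, 9) = D.
C[3]: P[3] ⊕ D = C; E(K, C) = 0.

C[3] = 0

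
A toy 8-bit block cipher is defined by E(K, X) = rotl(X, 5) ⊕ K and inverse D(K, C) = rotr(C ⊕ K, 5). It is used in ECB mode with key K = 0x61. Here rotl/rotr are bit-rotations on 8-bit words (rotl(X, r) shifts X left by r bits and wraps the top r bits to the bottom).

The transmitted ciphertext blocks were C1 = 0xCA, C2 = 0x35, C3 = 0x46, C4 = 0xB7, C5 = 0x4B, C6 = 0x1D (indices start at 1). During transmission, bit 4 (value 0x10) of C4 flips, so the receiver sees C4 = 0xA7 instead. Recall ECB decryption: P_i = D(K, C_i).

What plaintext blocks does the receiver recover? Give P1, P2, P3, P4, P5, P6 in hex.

P1 = 0x5D, P2 = 0xA2, P3 = 0x39, P4 = 0x36, P5 = 0x51, P6 = 0xE3

Only C4 changed, to 0xA7. In ECB, a change in C_i affects only P_i. Decrypting the received ciphertext:
P1: D(K, 0xCA) = 0x5D.
P2: D(K, 0x35) = 0xA2.
P3: D(K, 0x46) = 0x39.
P4: D(K, 0xA7) = 0x36.
P5: D(K, 0x4B) = 0x51.
P6: D(K, 0x1D) = 0xE3.
Blocks that differ from the original plaintext: P4.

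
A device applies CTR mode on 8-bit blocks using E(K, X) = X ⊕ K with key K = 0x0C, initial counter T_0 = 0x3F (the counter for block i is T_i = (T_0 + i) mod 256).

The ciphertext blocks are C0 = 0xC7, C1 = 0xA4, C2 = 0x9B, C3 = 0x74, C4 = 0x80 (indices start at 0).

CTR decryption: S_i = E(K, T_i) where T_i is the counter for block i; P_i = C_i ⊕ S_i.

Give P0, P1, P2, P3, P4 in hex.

P0: T = 0x3F, S = E(K, T) = 0x33; 0xC7 ⊕ 0x33 = 0xF4.
P1: T = 0x40, S = E(K, T) = 0x4C; 0xA4 ⊕ 0x4C = 0xE8.
P2: T = 0x41, S = E(K, T) = 0x4D; 0x9B ⊕ 0x4D = 0xD6.
P3: T = 0x42, S = E(K, T) = 0x4E; 0x74 ⊕ 0x4E = 0x3A.
P4: T = 0x43, S = E(K, T) = 0x4F; 0x80 ⊕ 0x4F = 0xCF.

P0 = 0xF4, P1 = 0xE8, P2 = 0xD6, P3 = 0x3A, P4 = 0xCF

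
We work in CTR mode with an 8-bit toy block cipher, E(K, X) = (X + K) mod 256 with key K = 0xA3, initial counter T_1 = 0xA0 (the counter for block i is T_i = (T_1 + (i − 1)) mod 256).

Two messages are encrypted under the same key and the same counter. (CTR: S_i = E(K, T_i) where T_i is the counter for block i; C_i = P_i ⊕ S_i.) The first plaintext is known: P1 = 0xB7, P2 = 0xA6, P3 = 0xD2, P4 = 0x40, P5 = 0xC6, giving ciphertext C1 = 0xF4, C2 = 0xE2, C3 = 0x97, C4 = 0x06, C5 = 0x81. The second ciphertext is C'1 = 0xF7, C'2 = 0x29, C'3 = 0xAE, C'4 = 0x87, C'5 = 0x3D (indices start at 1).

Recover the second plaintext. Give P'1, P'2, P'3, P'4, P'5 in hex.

In CTR with a reused counter, both messages share the same keystream S_i, so C_i ⊕ C'_i = P_i ⊕ P'_i and thus P'_i = P_i ⊕ C_i ⊕ C'_i.
P'1: 0xB7 ⊕ 0xF4 ⊕ 0xF7 = 0xB4.
P'2: 0xA6 ⊕ 0xE2 ⊕ 0x29 = 0x6D.
P'3: 0xD2 ⊕ 0x97 ⊕ 0xAE = 0xEB.
P'4: 0x40 ⊕ 0x06 ⊕ 0x87 = 0xC1.
P'5: 0xC6 ⊕ 0x81 ⊕ 0x3D = 0x7A.

P'1 = 0xB4, P'2 = 0x6D, P'3 = 0xEB, P'4 = 0xC1, P'5 = 0x7A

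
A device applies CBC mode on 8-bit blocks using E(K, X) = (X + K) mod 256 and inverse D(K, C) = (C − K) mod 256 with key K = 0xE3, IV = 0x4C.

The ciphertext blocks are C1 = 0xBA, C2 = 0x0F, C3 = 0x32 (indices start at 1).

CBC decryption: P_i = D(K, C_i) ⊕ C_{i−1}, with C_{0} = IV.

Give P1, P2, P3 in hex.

P1 = 0x9B, P2 = 0x96, P3 = 0x40

P1: D(K, 0xBA) = 0xD7; 0xD7 ⊕ 0x4C = 0x9B.
P2: D(K, 0x0F) = 0x2C; 0x2C ⊕ 0xBA = 0x96.
P3: D(K, 0x32) = 0x4F; 0x4F ⊕ 0x0F = 0x40.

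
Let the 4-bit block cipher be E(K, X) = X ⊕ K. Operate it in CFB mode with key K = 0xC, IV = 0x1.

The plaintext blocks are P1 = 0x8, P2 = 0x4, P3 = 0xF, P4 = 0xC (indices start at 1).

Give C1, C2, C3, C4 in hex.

C1 = 0x5, C2 = 0xD, C3 = 0xE, C4 = 0xE

CFB encryption: C_i = P_i ⊕ E(K, C_{i−1}), with C_{0} = IV.
C1: E(K, 0x1) = 0xD; 0x8 ⊕ 0xD = 0x5.
C2: E(K, 0x5) = 0x9; 0x4 ⊕ 0x9 = 0xD.
C3: E(K, 0xD) = 0x1; 0xF ⊕ 0x1 = 0xE.
C4: E(K, 0xE) = 0x2; 0xC ⊕ 0x2 = 0xE.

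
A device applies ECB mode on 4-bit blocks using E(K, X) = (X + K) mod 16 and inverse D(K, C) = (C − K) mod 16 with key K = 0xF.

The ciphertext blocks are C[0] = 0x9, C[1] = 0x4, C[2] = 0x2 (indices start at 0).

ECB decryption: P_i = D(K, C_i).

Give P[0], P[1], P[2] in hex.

P[0]: D(K, 0x9) = 0xA.
P[1]: D(K, 0x4) = 0x5.
P[2]: D(K, 0x2) = 0x3.

P[0] = 0xA, P[1] = 0x5, P[2] = 0x3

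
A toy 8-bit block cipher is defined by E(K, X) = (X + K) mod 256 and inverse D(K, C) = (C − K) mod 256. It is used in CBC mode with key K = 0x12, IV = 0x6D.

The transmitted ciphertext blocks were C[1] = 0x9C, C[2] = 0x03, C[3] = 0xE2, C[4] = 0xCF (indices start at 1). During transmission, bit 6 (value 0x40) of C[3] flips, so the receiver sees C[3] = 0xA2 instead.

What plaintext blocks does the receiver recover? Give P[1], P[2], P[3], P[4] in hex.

P[1] = 0xE7, P[2] = 0x6D, P[3] = 0x93, P[4] = 0x1F

CBC decryption: P_i = D(K, C_i) ⊕ C_{i−1}, with C_{0} = IV.
Only C[3] changed, to 0xA2. In CBC, a change in C_i garbles P_i and flips the same bit in P_{i+1}. Decrypting the received ciphertext:
P[1]: D(K, 0x9C) = 0x8A; 0x8A ⊕ 0x6D = 0xE7.
P[2]: D(K, 0x03) = 0xF1; 0xF1 ⊕ 0x9C = 0x6D.
P[3]: D(K, 0xA2) = 0x90; 0x90 ⊕ 0x03 = 0x93.
P[4]: D(K, 0xCF) = 0xBD; 0xBD ⊕ 0xA2 = 0x1F.
Blocks that differ from the original plaintext: P[3], P[4].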